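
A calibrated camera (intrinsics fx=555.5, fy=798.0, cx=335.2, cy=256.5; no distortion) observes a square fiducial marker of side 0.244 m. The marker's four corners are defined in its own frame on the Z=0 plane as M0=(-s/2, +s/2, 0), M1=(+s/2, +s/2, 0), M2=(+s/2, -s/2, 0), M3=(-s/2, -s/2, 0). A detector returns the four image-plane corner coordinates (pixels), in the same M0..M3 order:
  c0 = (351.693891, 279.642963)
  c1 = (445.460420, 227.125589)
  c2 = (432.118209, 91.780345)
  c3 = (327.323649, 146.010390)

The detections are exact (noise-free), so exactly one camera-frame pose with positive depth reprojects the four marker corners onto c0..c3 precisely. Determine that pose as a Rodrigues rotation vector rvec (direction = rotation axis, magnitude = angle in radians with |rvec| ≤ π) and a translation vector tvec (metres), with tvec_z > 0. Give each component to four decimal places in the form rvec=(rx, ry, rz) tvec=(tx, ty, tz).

Intrinsics K: fx=555.5, fy=798.0, cx=335.2, cy=256.5
Marker side s = 0.244 m; corners in marker frame (Z=0):
  M0 = (-0.1220, +0.1220, 0)
  M1 = (+0.1220, +0.1220, 0)
  M2 = (+0.1220, -0.1220, 0)
  M3 = (-0.1220, -0.1220, 0)
Detected image corners:
  c0 = (351.693891, 279.642963) px
  c1 = (445.460420, 227.125589) px
  c2 = (432.118209, 91.780345) px
  c3 = (327.323649, 146.010390) px
Planar DLT: solve 8×8 A·h = b for H (H[2,2]=1):
  H  [+452.18770 +245.27759 +390.37012]
  H  [-196.32084 +631.75044 +189.29943]
  H  [+0.11947 +0.43255 +1.00000]
B = K⁻¹H; ‖b₁‖=0.803507, ‖b₂‖=0.803507; λ = 2/(‖b₁‖+‖b₂‖) = 1.244545, sign → tz>0 ⇒ λ=+1.244545
r₁ = λ·B[:,0] = (+0.92336,-0.35397,+0.14869); r₂ = λ·B[:,1] = (+0.22468,+0.81223,+0.53833)
r₃ = r₁×r₂ = (-0.31132,-0.46367,+0.82951); SVD([r₁ r₂ r₃]) → R = UVᵀ:
  R  [+0.92336 +0.22468 -0.31132]
  R  [-0.35397 +0.81223 -0.46367]
  R  [+0.14869 +0.53833 +0.82951]
t = (+0.12360, -0.10480, +1.24454) m
tr R = 2.565104; θ = arccos((tr R − 1)/2) = 0.672042 rad = 38.505°
axis k = ((R−Rᵀ)₃₂, (R−Rᵀ)₁₃, (R−Rᵀ)₂₁) / (2 sinθ) = (+0.804707, -0.369438, -0.464718)
rvec = θ·k = (+0.540797, -0.248278, -0.312310)

rvec=(0.5408, -0.2483, -0.3123) tvec=(0.1236, -0.1048, 1.2445)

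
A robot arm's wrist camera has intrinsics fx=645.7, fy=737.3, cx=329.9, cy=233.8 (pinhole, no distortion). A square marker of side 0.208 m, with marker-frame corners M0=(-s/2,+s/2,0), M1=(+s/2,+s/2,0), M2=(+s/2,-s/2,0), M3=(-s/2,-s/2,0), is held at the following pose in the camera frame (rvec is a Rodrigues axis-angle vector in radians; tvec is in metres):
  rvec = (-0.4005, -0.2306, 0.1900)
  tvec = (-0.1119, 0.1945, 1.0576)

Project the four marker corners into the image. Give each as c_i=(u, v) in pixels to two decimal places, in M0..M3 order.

c0=(183.69, 429.79) c1=(313.24, 456.26) c2=(330.94, 315.61) c3=(212.13, 286.24)

Intrinsics K: fx=645.7, fy=737.3, cx=329.9, cy=233.8
Marker side s = 0.208 m; corners in marker frame (Z=0):
  M0 = (-0.1040, +0.1040, 0)
  M1 = (+0.1040, +0.1040, 0)
  M2 = (+0.1040, -0.1040, 0)
  M3 = (-0.1040, -0.1040, 0)
rvec = (-0.4005, -0.2306, 0.1900), |rvec| = θ = 0.49968 rad = 28.629°
Rodrigues: sinθ=0.47914, 1−cosθ=0.12226; R = I + sinθ·[k]× + (1−cosθ)·[k]×²:
    [+0.95628 -0.13697 -0.25839]
    [+0.22742 +0.90378 +0.36259]
    [+0.18386 -0.40550 +0.89542]
t = (-0.1119, 0.1945, 1.0576) m
M0: Pc = R·M0+t = (-0.22560, +0.26484, +0.99631); u = 645.7·(-0.22560)/0.99631 + 329.9 = 183.6914, v = 737.3·(+0.26484)/0.99631 + 233.8 = 429.7915
M1: Pc = R·M1+t = (-0.02669, +0.31214, +1.03455); u = 645.7·(-0.02669)/1.03455 + 329.9 = 313.2411, v = 737.3·(+0.31214)/1.03455 + 233.8 = 456.2580
M2: Pc = R·M2+t = (+0.00180, +0.12416, +1.11889); u = 645.7·(+0.00180)/1.11889 + 329.9 = 330.9376, v = 737.3·(+0.12416)/1.11889 + 233.8 = 315.6148
M3: Pc = R·M3+t = (-0.19711, +0.07686, +1.08065); u = 645.7·(-0.19711)/1.08065 + 329.9 = 212.1253, v = 737.3·(+0.07686)/1.08065 + 233.8 = 286.2368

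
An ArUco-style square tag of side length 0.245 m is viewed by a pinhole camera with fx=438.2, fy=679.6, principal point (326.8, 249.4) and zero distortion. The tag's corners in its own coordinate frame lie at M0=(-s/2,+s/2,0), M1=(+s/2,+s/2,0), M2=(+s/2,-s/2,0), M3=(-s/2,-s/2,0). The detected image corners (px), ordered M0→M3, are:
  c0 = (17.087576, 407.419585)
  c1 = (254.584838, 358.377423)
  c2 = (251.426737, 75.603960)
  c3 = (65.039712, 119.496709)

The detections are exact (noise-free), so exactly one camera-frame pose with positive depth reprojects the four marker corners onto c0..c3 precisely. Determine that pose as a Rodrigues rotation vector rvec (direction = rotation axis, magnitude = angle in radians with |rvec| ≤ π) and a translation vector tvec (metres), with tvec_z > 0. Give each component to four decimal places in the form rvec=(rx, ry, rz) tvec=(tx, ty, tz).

rvec=(-0.5158, 0.0789, -0.1238) tvec=(-0.2046, -0.0193, 0.4994)

Intrinsics K: fx=438.2, fy=679.6, cx=326.8, cy=249.4
Marker side s = 0.245 m; corners in marker frame (Z=0):
  M0 = (-0.1225, +0.1225, 0)
  M1 = (+0.1225, +0.1225, 0)
  M2 = (+0.1225, -0.1225, 0)
  M3 = (-0.1225, -0.1225, 0)
Detected image corners:
  c0 = (17.087576, 407.419585) px
  c1 = (254.584838, 358.377423) px
  c2 = (251.426737, 75.603960) px
  c3 = (65.039712, 119.496709) px
Planar DLT: solve 8×8 A·h = b for H (H[2,2]=1):
  H  [+839.41350 -238.63758 +147.25350]
  H  [-209.55889 +926.11095 +223.10944]
  H  [-0.08815 -0.99361 +1.00000]
B = K⁻¹H; ‖b₁‖=2.002405, ‖b₂‖=2.002405; λ = 2/(‖b₁‖+‖b₂‖) = 0.499399, sign → tz>0 ⇒ λ=+0.499399
r₁ = λ·B[:,0] = (+0.98948,-0.13784,-0.04402); r₂ = λ·B[:,1] = (+0.09809,+0.86264,-0.49621)
r₃ = r₁×r₂ = (+0.10637,+0.48667,+0.86709); SVD([r₁ r₂ r₃]) → R = UVᵀ:
  R  [+0.98948 +0.09809 +0.10637]
  R  [-0.13784 +0.86264 +0.48667]
  R  [-0.04402 -0.49621 +0.86709]
t = (-0.20462, -0.01932, +0.49940) m
tr R = 2.719208; θ = arccos((tr R − 1)/2) = 0.536302 rad = 30.728°
axis k = ((R−Rᵀ)₃₂, (R−Rᵀ)₁₃, (R−Rᵀ)₂₁) / (2 sinθ) = (-0.961790, +0.147164, -0.230872)
rvec = θ·k = (-0.515810, +0.078925, -0.123817)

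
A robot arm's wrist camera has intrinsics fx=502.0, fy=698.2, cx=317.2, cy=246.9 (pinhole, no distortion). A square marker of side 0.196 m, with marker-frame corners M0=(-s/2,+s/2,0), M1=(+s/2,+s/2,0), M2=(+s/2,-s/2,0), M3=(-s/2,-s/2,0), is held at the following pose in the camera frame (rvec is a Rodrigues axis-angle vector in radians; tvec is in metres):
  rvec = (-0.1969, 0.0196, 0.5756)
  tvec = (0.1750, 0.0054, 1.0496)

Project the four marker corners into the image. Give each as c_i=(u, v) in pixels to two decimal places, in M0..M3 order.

c0=(336.32, 269.08) c1=(417.16, 341.34) c2=(464.21, 232.27) c3=(385.39, 163.83)

Intrinsics K: fx=502.0, fy=698.2, cx=317.2, cy=246.9
Marker side s = 0.196 m; corners in marker frame (Z=0):
  M0 = (-0.0980, +0.0980, 0)
  M1 = (+0.0980, +0.0980, 0)
  M2 = (+0.0980, -0.0980, 0)
  M3 = (-0.0980, -0.0980, 0)
rvec = (-0.1969, 0.0196, 0.5756), |rvec| = θ = 0.60866 rad = 34.874°
Rodrigues: sinθ=0.57177, 1−cosθ=0.17959; R = I + sinθ·[k]× + (1−cosθ)·[k]×²:
    [+0.83921 -0.54258 -0.03653]
    [+0.53884 +0.82060 +0.19043]
    [-0.07335 -0.17950 +0.98102]
t = (0.1750, 0.0054, 1.0496) m
M0: Pc = R·M0+t = (+0.03958, +0.03301, +1.03920); u = 502.0·(+0.03958)/1.03920 + 317.2 = 336.3219, v = 698.2·(+0.03301)/1.03920 + 246.9 = 269.0798
M1: Pc = R·M1+t = (+0.20407, +0.13863, +1.02482); u = 502.0·(+0.20407)/1.02482 + 317.2 = 417.1616, v = 698.2·(+0.13863)/1.02482 + 246.9 = 341.3440
M2: Pc = R·M2+t = (+0.31042, -0.02221, +1.06000); u = 502.0·(+0.31042)/1.06000 + 317.2 = 464.2078, v = 698.2·(-0.02221)/1.06000 + 246.9 = 232.2692
M3: Pc = R·M3+t = (+0.14593, -0.12783, +1.07438); u = 502.0·(+0.14593)/1.07438 + 317.2 = 385.3857, v = 698.2·(-0.12783)/1.07438 + 246.9 = 163.8310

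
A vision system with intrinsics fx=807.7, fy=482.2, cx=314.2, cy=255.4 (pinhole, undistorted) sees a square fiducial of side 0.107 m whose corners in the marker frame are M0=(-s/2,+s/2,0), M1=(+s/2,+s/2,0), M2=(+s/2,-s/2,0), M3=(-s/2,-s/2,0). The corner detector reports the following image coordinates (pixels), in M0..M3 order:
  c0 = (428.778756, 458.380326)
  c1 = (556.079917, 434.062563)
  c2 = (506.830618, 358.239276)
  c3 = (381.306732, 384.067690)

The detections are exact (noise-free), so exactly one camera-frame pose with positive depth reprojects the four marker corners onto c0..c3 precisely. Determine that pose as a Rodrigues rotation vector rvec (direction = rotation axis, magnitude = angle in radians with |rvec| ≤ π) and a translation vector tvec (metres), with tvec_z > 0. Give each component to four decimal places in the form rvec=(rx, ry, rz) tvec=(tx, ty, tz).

rvec=(-0.0093, 0.1388, -0.3667) tvec=(0.1232, 0.2064, 0.6492)

Intrinsics K: fx=807.7, fy=482.2, cx=314.2, cy=255.4
Marker side s = 0.107 m; corners in marker frame (Z=0):
  M0 = (-0.0535, +0.0535, 0)
  M1 = (+0.0535, +0.0535, 0)
  M2 = (+0.0535, -0.0535, 0)
  M3 = (-0.0535, -0.0535, 0)
Detected image corners:
  c0 = (428.778756, 458.380326) px
  c1 = (556.079917, 434.062563) px
  c2 = (506.830618, 358.239276) px
  c3 = (381.306732, 384.067690) px
Planar DLT: solve 8×8 A·h = b for H (H[2,2]=1):
  H  [+1085.09334 +427.19563 +467.48531]
  H  [-318.40601 +679.94982 +408.71957]
  H  [-0.20568 -0.05271 +1.00000]
B = K⁻¹H; ‖b₁‖=1.540300, ‖b₂‖=1.540300; λ = 2/(‖b₁‖+‖b₂‖) = 0.649224, sign → tz>0 ⇒ λ=+0.649224
r₁ = λ·B[:,0] = (+0.92414,-0.35797,-0.13353); r₂ = λ·B[:,1] = (+0.35669,+0.93360,-0.03422)
r₃ = r₁×r₂ = (+0.13691,-0.01600,+0.99045); SVD([r₁ r₂ r₃]) → R = UVᵀ:
  R  [+0.92414 +0.35669 +0.13691]
  R  [-0.35797 +0.93360 -0.01600]
  R  [-0.13353 -0.03422 +0.99045]
t = (+0.12321, +0.20643, +0.64922) m
tr R = 2.848185; θ = arccos((tr R − 1)/2) = 0.392142 rad = 22.468°
axis k = ((R−Rᵀ)₃₂, (R−Rᵀ)₁₃, (R−Rᵀ)₂₁) / (2 sinθ) = (-0.023834, +0.353831, -0.935006)
rvec = θ·k = (-0.009346, +0.138752, -0.366655)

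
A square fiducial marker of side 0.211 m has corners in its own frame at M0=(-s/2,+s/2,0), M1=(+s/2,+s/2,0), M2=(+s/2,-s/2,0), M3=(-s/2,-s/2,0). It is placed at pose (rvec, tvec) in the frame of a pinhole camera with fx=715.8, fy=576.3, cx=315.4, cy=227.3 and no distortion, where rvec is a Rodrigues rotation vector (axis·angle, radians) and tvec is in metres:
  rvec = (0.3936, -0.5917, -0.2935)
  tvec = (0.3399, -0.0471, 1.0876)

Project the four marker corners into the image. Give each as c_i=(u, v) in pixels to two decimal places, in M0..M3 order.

Intrinsics K: fx=715.8, fy=576.3, cx=315.4, cy=227.3
Marker side s = 0.211 m; corners in marker frame (Z=0):
  M0 = (-0.1055, +0.1055, 0)
  M1 = (+0.1055, +0.1055, 0)
  M2 = (+0.1055, -0.1055, 0)
  M3 = (-0.1055, -0.1055, 0)
rvec = (0.3936, -0.5917, -0.2935), |rvec| = θ = 0.76888 rad = 44.053°
Rodrigues: sinθ=0.69533, 1−cosθ=0.28131; R = I + sinθ·[k]× + (1−cosθ)·[k]×²:
    [+0.79241 +0.15460 -0.59007]
    [-0.37625 +0.88529 -0.27331]
    [+0.48013 +0.43859 +0.75968]
t = (0.3399, -0.0471, 1.0876) m
M0: Pc = R·M0+t = (+0.27261, +0.08599, +1.08322); u = 715.8·(+0.27261)/1.08322 + 315.4 = 495.5440, v = 576.3·(+0.08599)/1.08322 + 227.3 = 273.0501
M1: Pc = R·M1+t = (+0.43981, +0.00660, +1.18452); u = 715.8·(+0.43981)/1.18452 + 315.4 = 581.1741, v = 576.3·(+0.00660)/1.18452 + 227.3 = 230.5131
M2: Pc = R·M2+t = (+0.40719, -0.18019, +1.09198); u = 715.8·(+0.40719)/1.09198 + 315.4 = 582.3142, v = 576.3·(-0.18019)/1.09198 + 227.3 = 132.2026
M3: Pc = R·M3+t = (+0.23999, -0.10080, +0.99068); u = 715.8·(+0.23999)/0.99068 + 315.4 = 488.8018, v = 576.3·(-0.10080)/0.99068 + 227.3 = 168.6598

c0=(495.54, 273.05) c1=(581.17, 230.51) c2=(582.31, 132.20) c3=(488.80, 168.66)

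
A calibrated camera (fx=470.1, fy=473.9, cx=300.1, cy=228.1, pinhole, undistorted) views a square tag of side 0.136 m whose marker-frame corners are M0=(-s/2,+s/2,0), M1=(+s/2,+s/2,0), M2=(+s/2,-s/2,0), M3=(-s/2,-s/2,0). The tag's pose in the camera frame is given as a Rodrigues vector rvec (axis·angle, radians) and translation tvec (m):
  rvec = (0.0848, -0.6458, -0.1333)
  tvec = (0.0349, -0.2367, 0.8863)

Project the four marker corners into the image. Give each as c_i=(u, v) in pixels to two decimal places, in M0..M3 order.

c0=(293.37, 139.70) c1=(348.01, 136.99) c2=(342.09, 66.05) c3=(285.81, 61.97)

Intrinsics K: fx=470.1, fy=473.9, cx=300.1, cy=228.1
Marker side s = 0.136 m; corners in marker frame (Z=0):
  M0 = (-0.0680, +0.0680, 0)
  M1 = (+0.0680, +0.0680, 0)
  M2 = (+0.0680, -0.0680, 0)
  M3 = (-0.0680, -0.0680, 0)
rvec = (0.0848, -0.6458, -0.1333), |rvec| = θ = 0.66484 rad = 38.093°
Rodrigues: sinθ=0.61694, 1−cosθ=0.21299; R = I + sinθ·[k]× + (1−cosθ)·[k]×²:
    [+0.79048 +0.09731 -0.60471]
    [-0.15008 +0.98797 -0.03721]
    [+0.59382 +0.12017 +0.79557]
t = (0.0349, -0.2367, 0.8863) m
M0: Pc = R·M0+t = (-0.01224, -0.15931, +0.85409); u = 470.1·(-0.01224)/0.85409 + 300.1 = 293.3654, v = 473.9·(-0.15931)/0.85409 + 228.1 = 139.7043
M1: Pc = R·M1+t = (+0.09527, -0.17972, +0.93485); u = 470.1·(+0.09527)/0.93485 + 300.1 = 348.0072, v = 473.9·(-0.17972)/0.93485 + 228.1 = 136.9936
M2: Pc = R·M2+t = (+0.08204, -0.31409, +0.91851); u = 470.1·(+0.08204)/0.91851 + 300.1 = 342.0865, v = 473.9·(-0.31409)/0.91851 + 228.1 = 66.0479
M3: Pc = R·M3+t = (-0.02547, -0.29368, +0.83775); u = 470.1·(-0.02547)/0.83775 + 300.1 = 285.8080, v = 473.9·(-0.29368)/0.83775 + 228.1 = 61.9723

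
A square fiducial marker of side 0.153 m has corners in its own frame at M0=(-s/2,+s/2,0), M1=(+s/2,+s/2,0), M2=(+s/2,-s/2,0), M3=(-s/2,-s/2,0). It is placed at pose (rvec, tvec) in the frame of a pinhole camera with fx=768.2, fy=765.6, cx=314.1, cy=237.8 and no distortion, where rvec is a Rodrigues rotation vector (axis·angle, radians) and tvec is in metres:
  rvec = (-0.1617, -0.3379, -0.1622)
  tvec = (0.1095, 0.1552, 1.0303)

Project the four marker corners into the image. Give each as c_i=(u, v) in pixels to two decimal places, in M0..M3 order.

Intrinsics K: fx=768.2, fy=765.6, cx=314.1, cy=237.8
Marker side s = 0.153 m; corners in marker frame (Z=0):
  M0 = (-0.0765, +0.0765, 0)
  M1 = (+0.0765, +0.0765, 0)
  M2 = (+0.0765, -0.0765, 0)
  M3 = (-0.0765, -0.0765, 0)
rvec = (-0.1617, -0.3379, -0.1622), |rvec| = θ = 0.40821 rad = 23.388°
Rodrigues: sinθ=0.39696, 1−cosθ=0.08217; R = I + sinθ·[k]× + (1−cosθ)·[k]×²:
    [+0.93073 +0.18467 -0.31566]
    [-0.13079 +0.97413 +0.18427]
    [+0.34153 -0.13022 +0.93081]
t = (0.1095, 0.1552, 1.0303) m
M0: Pc = R·M0+t = (+0.05243, +0.23973, +0.99421); u = 768.2·(+0.05243)/0.99421 + 314.1 = 354.6089, v = 765.6·(+0.23973)/0.99421 + 237.8 = 422.4034
M1: Pc = R·M1+t = (+0.19483, +0.21972, +1.04646); u = 768.2·(+0.19483)/1.04646 + 314.1 = 457.1216, v = 765.6·(+0.21972)/1.04646 + 237.8 = 398.5454
M2: Pc = R·M2+t = (+0.16657, +0.07067, +1.06639); u = 768.2·(+0.16657)/1.06639 + 314.1 = 434.0951, v = 765.6·(+0.07067)/1.06639 + 237.8 = 288.5389
M3: Pc = R·M3+t = (+0.02417, +0.09068, +1.01414); u = 768.2·(+0.02417)/1.01414 + 314.1 = 332.4099, v = 765.6·(+0.09068)/1.01414 + 237.8 = 306.2601

c0=(354.61, 422.40) c1=(457.12, 398.55) c2=(434.10, 288.54) c3=(332.41, 306.26)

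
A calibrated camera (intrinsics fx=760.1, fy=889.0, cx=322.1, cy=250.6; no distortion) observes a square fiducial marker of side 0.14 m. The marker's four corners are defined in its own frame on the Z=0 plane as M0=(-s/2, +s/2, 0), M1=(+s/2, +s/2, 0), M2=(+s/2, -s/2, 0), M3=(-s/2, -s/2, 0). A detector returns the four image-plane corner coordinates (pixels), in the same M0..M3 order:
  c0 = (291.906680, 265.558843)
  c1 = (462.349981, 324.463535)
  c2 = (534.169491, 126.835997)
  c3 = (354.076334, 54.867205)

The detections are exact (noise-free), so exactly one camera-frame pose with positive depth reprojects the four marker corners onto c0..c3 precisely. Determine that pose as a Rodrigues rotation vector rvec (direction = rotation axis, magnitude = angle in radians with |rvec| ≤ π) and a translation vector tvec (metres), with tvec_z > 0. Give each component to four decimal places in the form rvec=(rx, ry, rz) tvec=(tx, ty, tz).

rvec=(0.3142, -0.1217, 0.3135) tvec=(0.0659, -0.0338, 0.5622)

Intrinsics K: fx=760.1, fy=889.0, cx=322.1, cy=250.6
Marker side s = 0.14 m; corners in marker frame (Z=0):
  M0 = (-0.0700, +0.0700, 0)
  M1 = (+0.0700, +0.0700, 0)
  M2 = (+0.0700, -0.0700, 0)
  M3 = (-0.0700, -0.0700, 0)
Detected image corners:
  c0 = (291.906680, 265.558843) px
  c1 = (462.349981, 324.463535) px
  c2 = (534.169491, 126.835997) px
  c3 = (354.076334, 54.867205) px
Planar DLT: solve 8×8 A·h = b for H (H[2,2]=1):
  H  [+1371.78497 -271.47248 +411.24815]
  H  [+522.64643 +1554.94063 +197.22236]
  H  [+0.29489 +0.50599 +1.00000]
B = K⁻¹H; ‖b₁‖=1.778601, ‖b₂‖=1.778601; λ = 2/(‖b₁‖+‖b₂‖) = 0.562240, sign → tz>0 ⇒ λ=+0.562240
r₁ = λ·B[:,0] = (+0.94444,+0.28381,+0.16580); r₂ = λ·B[:,1] = (-0.32136,+0.90321,+0.28449)
r₃ = r₁×r₂ = (-0.06901,-0.32196,+0.94423); SVD([r₁ r₂ r₃]) → R = UVᵀ:
  R  [+0.94444 -0.32136 -0.06901]
  R  [+0.28381 +0.90321 -0.32196]
  R  [+0.16580 +0.28449 +0.94423]
t = (+0.06594, -0.03376, +0.56224) m
tr R = 2.791887; θ = arccos((tr R − 1)/2) = 0.460246 rad = 26.370°
axis k = ((R−Rᵀ)₃₂, (R−Rᵀ)₁₃, (R−Rᵀ)₂₁) / (2 sinθ) = (+0.682678, -0.264329, +0.681235)
rvec = θ·k = (+0.314200, -0.121656, +0.313535)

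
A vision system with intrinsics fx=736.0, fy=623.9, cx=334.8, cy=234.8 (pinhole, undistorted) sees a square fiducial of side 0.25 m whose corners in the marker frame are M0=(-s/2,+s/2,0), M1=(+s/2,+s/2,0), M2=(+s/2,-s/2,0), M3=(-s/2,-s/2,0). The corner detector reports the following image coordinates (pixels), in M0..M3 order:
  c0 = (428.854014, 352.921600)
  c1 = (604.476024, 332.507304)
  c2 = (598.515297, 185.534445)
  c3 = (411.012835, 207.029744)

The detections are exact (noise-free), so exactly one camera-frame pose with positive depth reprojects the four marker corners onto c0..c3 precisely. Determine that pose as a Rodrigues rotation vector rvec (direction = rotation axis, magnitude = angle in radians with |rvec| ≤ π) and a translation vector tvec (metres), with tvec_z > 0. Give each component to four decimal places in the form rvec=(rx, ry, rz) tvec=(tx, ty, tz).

Intrinsics K: fx=736.0, fy=623.9, cx=334.8, cy=234.8
Marker side s = 0.25 m; corners in marker frame (Z=0):
  M0 = (-0.1250, +0.1250, 0)
  M1 = (+0.1250, +0.1250, 0)
  M2 = (+0.1250, -0.1250, 0)
  M3 = (-0.1250, -0.1250, 0)
Detected image corners:
  c0 = (428.854014, 352.921600) px
  c1 = (604.476024, 332.507304) px
  c2 = (598.515297, 185.534445) px
  c3 = (411.012835, 207.029744) px
Planar DLT: solve 8×8 A·h = b for H (H[2,2]=1):
  H  [+729.48353 +180.99122 +510.99795]
  H  [-81.63233 +656.13088 +271.87871]
  H  [+0.00785 +0.26122 +1.00000]
B = K⁻¹H; ‖b₁‖=0.996627, ‖b₂‖=0.996627; λ = 2/(‖b₁‖+‖b₂‖) = 1.003384, sign → tz>0 ⇒ λ=+1.003384
r₁ = λ·B[:,0] = (+0.99092,-0.13425,+0.00788); r₂ = λ·B[:,1] = (+0.12751,+0.95658,+0.26211)
r₃ = r₁×r₂ = (-0.04273,-0.25872,+0.96501); SVD([r₁ r₂ r₃]) → R = UVᵀ:
  R  [+0.99092 +0.12751 -0.04273]
  R  [-0.13425 +0.95658 -0.25872]
  R  [+0.00788 +0.26211 +0.96501]
t = (+0.24021, +0.05963, +1.00338) m
tr R = 2.912500; θ = arccos((tr R − 1)/2) = 0.296894 rad = 17.011°
axis k = ((R−Rᵀ)₃₂, (R−Rᵀ)₁₃, (R−Rᵀ)₂₁) / (2 sinθ) = (+0.890152, -0.086488, -0.447381)
rvec = θ·k = (+0.264280, -0.025678, -0.132825)

rvec=(0.2643, -0.0257, -0.1328) tvec=(0.2402, 0.0596, 1.0034)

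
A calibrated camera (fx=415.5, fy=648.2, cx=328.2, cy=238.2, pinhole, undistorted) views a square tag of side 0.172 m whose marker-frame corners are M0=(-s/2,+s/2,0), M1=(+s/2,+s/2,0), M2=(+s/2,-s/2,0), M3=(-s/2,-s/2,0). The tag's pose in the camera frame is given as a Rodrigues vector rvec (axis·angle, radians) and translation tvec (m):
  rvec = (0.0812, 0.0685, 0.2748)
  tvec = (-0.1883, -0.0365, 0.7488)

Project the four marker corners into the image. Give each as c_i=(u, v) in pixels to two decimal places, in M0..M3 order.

Intrinsics K: fx=415.5, fy=648.2, cx=328.2, cy=238.2
Marker side s = 0.172 m; corners in marker frame (Z=0):
  M0 = (-0.0860, +0.0860, 0)
  M1 = (+0.0860, +0.0860, 0)
  M2 = (+0.0860, -0.0860, 0)
  M3 = (-0.0860, -0.0860, 0)
rvec = (0.0812, 0.0685, 0.2748), |rvec| = θ = 0.29462 rad = 16.880°
Rodrigues: sinθ=0.29038, 1−cosθ=0.04309; R = I + sinθ·[k]× + (1−cosθ)·[k]×²:
    [+0.96019 -0.26808 +0.07859]
    [+0.27360 +0.95924 -0.07069]
    [-0.05644 +0.08937 +0.99440]
t = (-0.1883, -0.0365, 0.7488) m
M0: Pc = R·M0+t = (-0.29393, +0.02246, +0.76134); u = 415.5·(-0.29393)/0.76134 + 328.2 = 167.7877, v = 648.2·(+0.02246)/0.76134 + 238.2 = 257.3265
M1: Pc = R·M1+t = (-0.12878, +0.06952, +0.75163); u = 415.5·(-0.12878)/0.75163 + 328.2 = 257.0114, v = 648.2·(+0.06952)/0.75163 + 238.2 = 298.1573
M2: Pc = R·M2+t = (-0.08267, -0.09546, +0.73626); u = 415.5·(-0.08267)/0.73626 + 328.2 = 281.5466, v = 648.2·(-0.09546)/0.73626 + 238.2 = 154.1531
M3: Pc = R·M3+t = (-0.24782, -0.14252, +0.74597); u = 415.5·(-0.24782)/0.74597 + 328.2 = 190.1650, v = 648.2·(-0.14252)/0.74597 + 238.2 = 114.3548

c0=(167.79, 257.33) c1=(257.01, 298.16) c2=(281.55, 154.15) c3=(190.16, 114.35)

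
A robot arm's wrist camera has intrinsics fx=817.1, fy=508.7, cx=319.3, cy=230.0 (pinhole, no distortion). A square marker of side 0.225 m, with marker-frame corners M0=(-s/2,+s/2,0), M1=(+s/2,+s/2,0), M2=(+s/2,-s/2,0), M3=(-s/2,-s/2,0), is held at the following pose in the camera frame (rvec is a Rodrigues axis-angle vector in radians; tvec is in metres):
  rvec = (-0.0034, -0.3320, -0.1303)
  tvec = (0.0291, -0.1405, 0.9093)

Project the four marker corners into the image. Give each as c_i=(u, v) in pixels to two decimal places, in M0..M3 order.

Intrinsics K: fx=817.1, fy=508.7, cx=319.3, cy=230.0
Marker side s = 0.225 m; corners in marker frame (Z=0):
  M0 = (-0.1125, +0.1125, 0)
  M1 = (+0.1125, +0.1125, 0)
  M2 = (+0.1125, -0.1125, 0)
  M3 = (-0.1125, -0.1125, 0)
rvec = (-0.0034, -0.3320, -0.1303), |rvec| = θ = 0.35667 rad = 20.436°
Rodrigues: sinθ=0.34916, 1−cosθ=0.06294; R = I + sinθ·[k]× + (1−cosθ)·[k]×²:
    [+0.93707 +0.12811 -0.32479]
    [-0.12700 +0.99159 +0.02473]
    [+0.32522 +0.01807 +0.94546]
t = (0.0291, -0.1405, 0.9093) m
M0: Pc = R·M0+t = (-0.06191, -0.01466, +0.87475); u = 817.1·(-0.06191)/0.87475 + 319.3 = 261.4720, v = 508.7·(-0.01466)/0.87475 + 230.0 = 221.4755
M1: Pc = R·M1+t = (+0.14893, -0.04323, +0.94792); u = 817.1·(+0.14893)/0.94792 + 319.3 = 447.6791, v = 508.7·(-0.04323)/0.94792 + 230.0 = 206.7993
M2: Pc = R·M2+t = (+0.12011, -0.26634, +0.94385); u = 817.1·(+0.12011)/0.94385 + 319.3 = 423.2779, v = 508.7·(-0.26634)/0.94385 + 230.0 = 86.4525
M3: Pc = R·M3+t = (-0.09073, -0.23777, +0.87068); u = 817.1·(-0.09073)/0.87068 + 319.3 = 234.1503, v = 508.7·(-0.23777)/0.87068 + 230.0 = 91.0829

c0=(261.47, 221.48) c1=(447.68, 206.80) c2=(423.28, 86.45) c3=(234.15, 91.08)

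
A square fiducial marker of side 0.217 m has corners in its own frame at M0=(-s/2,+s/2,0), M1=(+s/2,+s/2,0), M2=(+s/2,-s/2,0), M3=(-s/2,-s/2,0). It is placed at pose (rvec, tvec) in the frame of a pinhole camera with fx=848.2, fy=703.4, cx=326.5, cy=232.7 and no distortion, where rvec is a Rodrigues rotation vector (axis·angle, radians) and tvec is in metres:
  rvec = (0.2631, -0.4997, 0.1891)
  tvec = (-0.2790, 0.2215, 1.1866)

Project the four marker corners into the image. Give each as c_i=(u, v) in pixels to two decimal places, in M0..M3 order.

Intrinsics K: fx=848.2, fy=703.4, cx=326.5, cy=232.7
Marker side s = 0.217 m; corners in marker frame (Z=0):
  M0 = (-0.1085, +0.1085, 0)
  M1 = (+0.1085, +0.1085, 0)
  M2 = (+0.1085, -0.1085, 0)
  M3 = (-0.1085, -0.1085, 0)
rvec = (0.2631, -0.4997, 0.1891), |rvec| = θ = 0.59555 rad = 34.123°
Rodrigues: sinθ=0.56096, 1−cosθ=0.17216; R = I + sinθ·[k]× + (1−cosθ)·[k]×²:
    [+0.86144 -0.24193 -0.44653]
    [+0.11430 +0.94904 -0.29369]
    [+0.49483 +0.20195 +0.84520]
t = (-0.2790, 0.2215, 1.1866) m
M0: Pc = R·M0+t = (-0.39872, +0.31207, +1.15482); u = 848.2·(-0.39872)/1.15482 + 326.5 = 33.6491, v = 703.4·(+0.31207)/1.15482 + 232.7 = 422.7807
M1: Pc = R·M1+t = (-0.21178, +0.33687, +1.26220); u = 848.2·(-0.21178)/1.26220 + 326.5 = 184.1813, v = 703.4·(+0.33687)/1.26220 + 232.7 = 420.4328
M2: Pc = R·M2+t = (-0.15928, +0.13093, +1.21838); u = 848.2·(-0.15928)/1.21838 + 326.5 = 215.6109, v = 703.4·(+0.13093)/1.21838 + 232.7 = 308.2896
M3: Pc = R·M3+t = (-0.34622, +0.10613, +1.11100); u = 848.2·(-0.34622)/1.11100 + 326.5 = 62.1786, v = 703.4·(+0.10613)/1.11100 + 232.7 = 299.8915

c0=(33.65, 422.78) c1=(184.18, 420.43) c2=(215.61, 308.29) c3=(62.18, 299.89)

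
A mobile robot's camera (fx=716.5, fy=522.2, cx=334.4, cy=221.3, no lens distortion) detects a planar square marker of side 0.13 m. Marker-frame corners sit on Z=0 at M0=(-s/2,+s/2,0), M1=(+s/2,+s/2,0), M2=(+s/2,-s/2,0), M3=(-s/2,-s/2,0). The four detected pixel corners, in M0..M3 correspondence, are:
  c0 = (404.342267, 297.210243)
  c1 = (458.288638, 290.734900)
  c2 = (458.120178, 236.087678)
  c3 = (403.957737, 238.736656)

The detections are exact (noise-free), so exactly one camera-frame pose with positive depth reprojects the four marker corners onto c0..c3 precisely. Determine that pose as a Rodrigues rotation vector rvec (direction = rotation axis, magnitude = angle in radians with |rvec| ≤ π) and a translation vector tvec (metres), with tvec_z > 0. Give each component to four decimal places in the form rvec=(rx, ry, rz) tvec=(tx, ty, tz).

Intrinsics K: fx=716.5, fy=522.2, cx=334.4, cy=221.3
Marker side s = 0.13 m; corners in marker frame (Z=0):
  M0 = (-0.0650, +0.0650, 0)
  M1 = (+0.0650, +0.0650, 0)
  M2 = (+0.0650, -0.0650, 0)
  M3 = (-0.0650, -0.0650, 0)
Detected image corners:
  c0 = (404.342267, 297.210243) px
  c1 = (458.288638, 290.734900) px
  c2 = (458.120178, 236.087678) px
  c3 = (403.957737, 238.736656) px
Planar DLT: solve 8×8 A·h = b for H (H[2,2]=1):
  H  [+641.15914 +14.20385 +432.09564]
  H  [+103.74542 +442.03932 +265.66648]
  H  [+0.52266 +0.02807 +1.00000]
B = K⁻¹H; ‖b₁‖=0.835096, ‖b₂‖=0.835096; λ = 2/(‖b₁‖+‖b₂‖) = 1.197467, sign → tz>0 ⇒ λ=+1.197467
r₁ = λ·B[:,0] = (+0.77945,-0.02733,+0.62586); r₂ = λ·B[:,1] = (+0.00805,+0.99940,+0.03362)
r₃ = r₁×r₂ = (-0.62641,-0.02117,+0.77921); SVD([r₁ r₂ r₃]) → R = UVᵀ:
  R  [+0.77945 +0.00805 -0.62641]
  R  [-0.02733 +0.99940 -0.02117]
  R  [+0.62586 +0.03362 +0.77921]
t = (+0.16328, +0.10174, +1.19747) m
tr R = 2.558063; θ = arccos((tr R − 1)/2) = 0.677677 rad = 38.828°
axis k = ((R−Rᵀ)₃₂, (R−Rᵀ)₁₃, (R−Rᵀ)₂₁) / (2 sinθ) = (+0.043690, -0.998647, -0.028213)
rvec = θ·k = (+0.029608, -0.676760, -0.019120)

rvec=(0.0296, -0.6768, -0.0191) tvec=(0.1633, 0.1017, 1.1975)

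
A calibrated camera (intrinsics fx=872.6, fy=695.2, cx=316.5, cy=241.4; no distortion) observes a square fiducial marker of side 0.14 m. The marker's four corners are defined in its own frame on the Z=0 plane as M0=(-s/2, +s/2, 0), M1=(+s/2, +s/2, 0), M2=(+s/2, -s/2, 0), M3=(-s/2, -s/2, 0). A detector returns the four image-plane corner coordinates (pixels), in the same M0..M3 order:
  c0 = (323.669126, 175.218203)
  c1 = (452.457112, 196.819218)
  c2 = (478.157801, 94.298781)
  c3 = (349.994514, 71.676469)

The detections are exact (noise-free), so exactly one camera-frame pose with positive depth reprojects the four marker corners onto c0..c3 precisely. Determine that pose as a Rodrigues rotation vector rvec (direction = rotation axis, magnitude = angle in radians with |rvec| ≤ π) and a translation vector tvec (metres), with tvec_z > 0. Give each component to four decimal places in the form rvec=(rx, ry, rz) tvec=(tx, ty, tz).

Intrinsics K: fx=872.6, fy=695.2, cx=316.5, cy=241.4
Marker side s = 0.14 m; corners in marker frame (Z=0):
  M0 = (-0.0700, +0.0700, 0)
  M1 = (+0.0700, +0.0700, 0)
  M2 = (+0.0700, -0.0700, 0)
  M3 = (-0.0700, -0.0700, 0)
Detected image corners:
  c0 = (323.669126, 175.218203) px
  c1 = (452.457112, 196.819218) px
  c2 = (478.157801, 94.298781) px
  c3 = (349.994514, 71.676469) px
Planar DLT: solve 8×8 A·h = b for H (H[2,2]=1):
  H  [+947.75968 -193.63505 +401.42468]
  H  [+168.03298 +733.28816 +134.49072]
  H  [+0.07500 -0.01955 +1.00000]
B = K⁻¹H; ‖b₁‖=1.083268, ‖b₂‖=1.083268; λ = 2/(‖b₁‖+‖b₂‖) = 0.923133, sign → tz>0 ⇒ λ=+0.923133
r₁ = λ·B[:,0] = (+0.97753,+0.19908,+0.06923); r₂ = λ·B[:,1] = (-0.19830,+0.97997,-0.01804)
r₃ = r₁×r₂ = (-0.07144,+0.00391,+0.99744); SVD([r₁ r₂ r₃]) → R = UVᵀ:
  R  [+0.97753 -0.19830 -0.07144]
  R  [+0.19908 +0.97997 +0.00391]
  R  [+0.06923 -0.01804 +0.99744]
t = (+0.08984, -0.14196, +0.92313) m
tr R = 2.954945; θ = arccos((tr R − 1)/2) = 0.212661 rad = 12.185°
axis k = ((R−Rᵀ)₃₂, (R−Rᵀ)₁₃, (R−Rᵀ)₂₁) / (2 sinθ) = (-0.052005, -0.333250, +0.941403)
rvec = θ·k = (-0.011059, -0.070869, +0.200200)

rvec=(-0.0111, -0.0709, 0.2002) tvec=(0.0898, -0.1420, 0.9231)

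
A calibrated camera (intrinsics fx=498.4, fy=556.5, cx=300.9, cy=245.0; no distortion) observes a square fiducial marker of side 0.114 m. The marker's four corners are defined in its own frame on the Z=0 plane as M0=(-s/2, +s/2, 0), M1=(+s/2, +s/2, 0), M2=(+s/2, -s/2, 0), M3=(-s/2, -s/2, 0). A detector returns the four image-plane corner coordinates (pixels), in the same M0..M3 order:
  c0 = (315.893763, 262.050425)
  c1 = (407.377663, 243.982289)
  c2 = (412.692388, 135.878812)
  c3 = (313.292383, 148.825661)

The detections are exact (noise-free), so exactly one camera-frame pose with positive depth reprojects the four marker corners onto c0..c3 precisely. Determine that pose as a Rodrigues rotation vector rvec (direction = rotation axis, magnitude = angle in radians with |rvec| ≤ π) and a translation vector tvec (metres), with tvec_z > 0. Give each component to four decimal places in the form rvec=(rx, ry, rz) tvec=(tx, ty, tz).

Intrinsics K: fx=498.4, fy=556.5, cx=300.9, cy=245.0
Marker side s = 0.114 m; corners in marker frame (Z=0):
  M0 = (-0.0570, +0.0570, 0)
  M1 = (+0.0570, +0.0570, 0)
  M2 = (+0.0570, -0.0570, 0)
  M3 = (-0.0570, -0.0570, 0)
Detected image corners:
  c0 = (315.893763, 262.050425) px
  c1 = (407.377663, 243.982289) px
  c2 = (412.692388, 135.878812) px
  c3 = (313.292383, 148.825661) px
Planar DLT: solve 8×8 A·h = b for H (H[2,2]=1):
  H  [+1020.14206 +253.31753 +363.66993]
  H  [-36.36741 +1115.34309 +199.77686]
  H  [+0.50891 +0.73479 +1.00000]
B = K⁻¹H; ‖b₁‖=1.835459, ‖b₂‖=1.835459; λ = 2/(‖b₁‖+‖b₂‖) = 0.544823, sign → tz>0 ⇒ λ=+0.544823
r₁ = λ·B[:,0] = (+0.94777,-0.15767,+0.27727); r₂ = λ·B[:,1] = (+0.03522,+0.91569,+0.40033)
r₃ = r₁×r₂ = (-0.31701,-0.36966,+0.87342); SVD([r₁ r₂ r₃]) → R = UVᵀ:
  R  [+0.94777 +0.03522 -0.31701]
  R  [-0.15767 +0.91569 -0.36966]
  R  [+0.27727 +0.40033 +0.87342]
t = (+0.06862, -0.04427, +0.54482) m
tr R = 2.736878; θ = arccos((tr R − 1)/2) = 0.518751 rad = 29.722°
axis k = ((R−Rᵀ)₃₂, (R−Rᵀ)₁₃, (R−Rᵀ)₂₁) / (2 sinθ) = (+0.776516, -0.599319, -0.194527)
rvec = θ·k = (+0.402819, -0.310897, -0.100911)

rvec=(0.4028, -0.3109, -0.1009) tvec=(0.0686, -0.0443, 0.5448)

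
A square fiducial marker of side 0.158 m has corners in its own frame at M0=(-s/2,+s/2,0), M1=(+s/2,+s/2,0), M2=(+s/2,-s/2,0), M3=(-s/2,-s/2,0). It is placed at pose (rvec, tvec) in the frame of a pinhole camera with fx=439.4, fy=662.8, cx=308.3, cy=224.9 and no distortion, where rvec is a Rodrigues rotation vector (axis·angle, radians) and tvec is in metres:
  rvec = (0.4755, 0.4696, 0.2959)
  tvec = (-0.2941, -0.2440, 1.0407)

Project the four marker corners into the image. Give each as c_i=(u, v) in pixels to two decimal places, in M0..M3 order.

Intrinsics K: fx=439.4, fy=662.8, cx=308.3, cy=224.9
Marker side s = 0.158 m; corners in marker frame (Z=0):
  M0 = (-0.0790, +0.0790, 0)
  M1 = (+0.0790, +0.0790, 0)
  M2 = (+0.0790, -0.0790, 0)
  M3 = (-0.0790, -0.0790, 0)
rvec = (0.4755, 0.4696, 0.2959), |rvec| = θ = 0.73088 rad = 41.876°
Rodrigues: sinθ=0.66752, 1−cosθ=0.25541; R = I + sinθ·[k]× + (1−cosθ)·[k]×²:
    [+0.85270 -0.16349 +0.49617]
    [+0.37702 +0.85003 -0.36784]
    [-0.36162 +0.50072 +0.78645]
t = (-0.2941, -0.2440, 1.0407) m
M0: Pc = R·M0+t = (-0.37438, -0.20663, +1.10883); u = 439.4·(-0.37438)/1.10883 + 308.3 = 159.9431, v = 662.8·(-0.20663)/1.10883 + 224.9 = 101.3858
M1: Pc = R·M1+t = (-0.23965, -0.14706, +1.05169); u = 439.4·(-0.23965)/1.05169 + 308.3 = 208.1722, v = 662.8·(-0.14706)/1.05169 + 224.9 = 132.2171
M2: Pc = R·M2+t = (-0.21382, -0.28137, +0.97257); u = 439.4·(-0.21382)/0.97257 + 308.3 = 211.6974, v = 662.8·(-0.28137)/0.97257 + 224.9 = 33.1505
M3: Pc = R·M3+t = (-0.34855, -0.34094, +1.02971); u = 439.4·(-0.34855)/1.02971 + 308.3 = 159.5672, v = 662.8·(-0.34094)/1.02971 + 224.9 = 5.4474

c0=(159.94, 101.39) c1=(208.17, 132.22) c2=(211.70, 33.15) c3=(159.57, 5.45)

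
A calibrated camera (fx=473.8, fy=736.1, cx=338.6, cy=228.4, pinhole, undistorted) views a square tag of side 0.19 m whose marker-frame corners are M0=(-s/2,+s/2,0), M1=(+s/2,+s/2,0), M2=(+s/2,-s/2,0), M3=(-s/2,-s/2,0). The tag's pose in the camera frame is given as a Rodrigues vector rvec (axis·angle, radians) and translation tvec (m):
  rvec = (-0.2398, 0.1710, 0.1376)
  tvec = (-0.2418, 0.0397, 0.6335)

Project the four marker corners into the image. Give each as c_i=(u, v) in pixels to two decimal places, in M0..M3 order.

c0=(75.79, 368.89) c1=(208.07, 404.18) c2=(238.75, 181.28) c3=(113.25, 159.84)

Intrinsics K: fx=473.8, fy=736.1, cx=338.6, cy=228.4
Marker side s = 0.19 m; corners in marker frame (Z=0):
  M0 = (-0.0950, +0.0950, 0)
  M1 = (+0.0950, +0.0950, 0)
  M2 = (+0.0950, -0.0950, 0)
  M3 = (-0.0950, -0.0950, 0)
rvec = (-0.2398, 0.1710, 0.1376), |rvec| = θ = 0.32508 rad = 18.626°
Rodrigues: sinθ=0.31939, 1−cosθ=0.05238; R = I + sinθ·[k]× + (1−cosθ)·[k]×²:
    [+0.97612 -0.15551 +0.15165]
    [+0.11487 +0.96212 +0.24726]
    [-0.18436 -0.22394 +0.95701]
t = (-0.2418, 0.0397, 0.6335) m
M0: Pc = R·M0+t = (-0.34931, +0.12019, +0.62974); u = 473.8·(-0.34931)/0.62974 + 338.6 = 75.7916, v = 736.1·(+0.12019)/0.62974 + 228.4 = 368.8881
M1: Pc = R·M1+t = (-0.16384, +0.14201, +0.59471); u = 473.8·(-0.16384)/0.59471 + 338.6 = 208.0691, v = 736.1·(+0.14201)/0.59471 + 228.4 = 404.1759
M2: Pc = R·M2+t = (-0.13429, -0.04079, +0.63726); u = 473.8·(-0.13429)/0.63726 + 338.6 = 238.7526, v = 736.1·(-0.04079)/0.63726 + 228.4 = 181.2848
M3: Pc = R·M3+t = (-0.31976, -0.06261, +0.67229); u = 473.8·(-0.31976)/0.67229 + 338.6 = 113.2481, v = 736.1·(-0.06261)/0.67229 + 228.4 = 159.8435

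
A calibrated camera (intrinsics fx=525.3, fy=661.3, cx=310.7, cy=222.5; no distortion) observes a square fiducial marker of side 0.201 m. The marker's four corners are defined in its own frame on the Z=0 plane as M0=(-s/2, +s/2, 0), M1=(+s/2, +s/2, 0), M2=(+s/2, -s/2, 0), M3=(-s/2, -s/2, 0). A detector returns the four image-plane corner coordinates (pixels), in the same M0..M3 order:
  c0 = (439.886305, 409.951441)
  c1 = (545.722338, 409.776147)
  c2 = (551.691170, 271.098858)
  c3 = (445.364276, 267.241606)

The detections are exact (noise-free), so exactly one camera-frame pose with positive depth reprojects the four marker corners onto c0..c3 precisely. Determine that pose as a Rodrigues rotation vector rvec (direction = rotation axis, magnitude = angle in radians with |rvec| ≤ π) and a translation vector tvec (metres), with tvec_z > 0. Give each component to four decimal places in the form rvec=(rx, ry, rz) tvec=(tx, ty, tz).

rvec=(0.0315, -0.1334, 0.0388) tvec=(0.3320, 0.1665, 0.9390)

Intrinsics K: fx=525.3, fy=661.3, cx=310.7, cy=222.5
Marker side s = 0.201 m; corners in marker frame (Z=0):
  M0 = (-0.1005, +0.1005, 0)
  M1 = (+0.1005, +0.1005, 0)
  M2 = (+0.1005, -0.1005, 0)
  M3 = (-0.1005, -0.1005, 0)
Detected image corners:
  c0 = (439.886305, 409.951441) px
  c1 = (545.722338, 409.776147) px
  c2 = (551.691170, 271.098858) px
  c3 = (445.364276, 267.241606) px
Planar DLT: solve 8×8 A·h = b for H (H[2,2]=1):
  H  [+598.24591 -13.27872 +496.41518]
  H  [+57.40576 +710.24533 +339.74716]
  H  [+0.14219 +0.03069 +1.00000]
B = K⁻¹H; ‖b₁‖=1.065016, ‖b₂‖=1.065016; λ = 2/(‖b₁‖+‖b₂‖) = 0.938953, sign → tz>0 ⇒ λ=+0.938953
r₁ = λ·B[:,0] = (+0.99037,+0.03659,+0.13351); r₂ = λ·B[:,1] = (-0.04078,+0.99875,+0.02882)
r₃ = r₁×r₂ = (-0.13229,-0.03399,+0.99063); SVD([r₁ r₂ r₃]) → R = UVᵀ:
  R  [+0.99037 -0.04078 -0.13229]
  R  [+0.03659 +0.99875 -0.03399]
  R  [+0.13351 +0.02882 +0.99063]
t = (+0.33196, +0.16647, +0.93895) m
tr R = 2.979751; θ = arccos((tr R − 1)/2) = 0.142418 rad = 8.160°
axis k = ((R−Rᵀ)₃₂, (R−Rᵀ)₁₃, (R−Rᵀ)₂₁) / (2 sinθ) = (+0.221245, -0.936361, +0.272540)
rvec = θ·k = (+0.031509, -0.133354, +0.038815)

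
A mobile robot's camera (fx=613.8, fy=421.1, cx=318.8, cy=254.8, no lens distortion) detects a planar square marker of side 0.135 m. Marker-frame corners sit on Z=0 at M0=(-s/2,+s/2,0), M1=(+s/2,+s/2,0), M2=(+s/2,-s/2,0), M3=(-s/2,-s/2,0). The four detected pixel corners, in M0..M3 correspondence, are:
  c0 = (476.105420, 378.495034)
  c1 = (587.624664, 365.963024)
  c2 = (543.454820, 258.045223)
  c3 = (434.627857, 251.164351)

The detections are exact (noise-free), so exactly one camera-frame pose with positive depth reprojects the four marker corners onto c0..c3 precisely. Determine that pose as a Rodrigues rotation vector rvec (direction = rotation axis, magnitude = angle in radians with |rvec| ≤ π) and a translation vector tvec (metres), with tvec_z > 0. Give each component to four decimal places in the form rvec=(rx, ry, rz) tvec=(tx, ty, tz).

Intrinsics K: fx=613.8, fy=421.1, cx=318.8, cy=254.8
Marker side s = 0.135 m; corners in marker frame (Z=0):
  M0 = (-0.0675, +0.0675, 0)
  M1 = (+0.0675, +0.0675, 0)
  M2 = (+0.0675, -0.0675, 0)
  M3 = (-0.0675, -0.0675, 0)
Detected image corners:
  c0 = (476.105420, 378.495034) px
  c1 = (587.624664, 365.963024) px
  c2 = (543.454820, 258.045223) px
  c3 = (434.627857, 251.164351) px
Planar DLT: solve 8×8 A·h = b for H (H[2,2]=1):
  H  [+1431.73164 -13.83797 +514.00126]
  H  [+360.49178 +661.67031 +310.72090]
  H  [+1.20691 -0.65013 +1.00000]
B = K⁻¹H; ‖b₁‖=2.093305, ‖b₂‖=2.093305; λ = 2/(‖b₁‖+‖b₂‖) = 0.477714, sign → tz>0 ⇒ λ=+0.477714
r₁ = λ·B[:,0] = (+0.81484,+0.06009,+0.57656); r₂ = λ·B[:,1] = (+0.15054,+0.93855,-0.31058)
r₃ = r₁×r₂ = (-0.55979,+0.33987,+0.75573); SVD([r₁ r₂ r₃]) → R = UVᵀ:
  R  [+0.81484 +0.15054 -0.55979]
  R  [+0.06009 +0.93855 +0.33987]
  R  [+0.57656 -0.31058 +0.75573]
t = (+0.15192, +0.06344, +0.47771) m
tr R = 2.509121; θ = arccos((tr R − 1)/2) = 0.715812 rad = 41.013°
axis k = ((R−Rᵀ)₃₂, (R−Rᵀ)₁₃, (R−Rᵀ)₂₁) / (2 sinθ) = (-0.495592, -0.865817, -0.068915)
rvec = θ·k = (-0.354751, -0.619762, -0.049330)

rvec=(-0.3548, -0.6198, -0.0493) tvec=(0.1519, 0.0634, 0.4777)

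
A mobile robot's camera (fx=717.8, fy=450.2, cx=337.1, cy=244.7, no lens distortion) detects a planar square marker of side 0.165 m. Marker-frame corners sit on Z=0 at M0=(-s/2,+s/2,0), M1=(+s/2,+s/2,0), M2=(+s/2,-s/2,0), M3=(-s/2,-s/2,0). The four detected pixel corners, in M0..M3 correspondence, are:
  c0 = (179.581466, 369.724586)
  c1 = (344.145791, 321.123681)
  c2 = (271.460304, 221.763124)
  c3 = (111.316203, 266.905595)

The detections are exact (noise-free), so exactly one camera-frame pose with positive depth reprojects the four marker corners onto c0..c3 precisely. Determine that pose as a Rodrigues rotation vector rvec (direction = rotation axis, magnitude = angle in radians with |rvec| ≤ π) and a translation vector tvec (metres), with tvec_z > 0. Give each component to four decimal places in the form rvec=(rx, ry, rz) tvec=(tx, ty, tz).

Intrinsics K: fx=717.8, fy=450.2, cx=337.1, cy=244.7
Marker side s = 0.165 m; corners in marker frame (Z=0):
  M0 = (-0.0825, +0.0825, 0)
  M1 = (+0.0825, +0.0825, 0)
  M2 = (+0.0825, -0.0825, 0)
  M3 = (-0.0825, -0.0825, 0)
Detected image corners:
  c0 = (179.581466, 369.724586) px
  c1 = (344.145791, 321.123681) px
  c2 = (271.460304, 221.763124) px
  c3 = (111.316203, 266.905595) px
Planar DLT: solve 8×8 A·h = b for H (H[2,2]=1):
  H  [+1008.41320 +379.13502 +226.73822]
  H  [-251.77066 +549.97330 +293.78345]
  H  [+0.10891 -0.21228 +1.00000]
B = K⁻¹H; ‖b₁‖=1.492274, ‖b₂‖=1.492274; λ = 2/(‖b₁‖+‖b₂‖) = 0.670118, sign → tz>0 ⇒ λ=+0.670118
r₁ = λ·B[:,0] = (+0.90715,-0.41443,+0.07299); r₂ = λ·B[:,1] = (+0.42076,+0.89595,-0.14225)
r₃ = r₁×r₂ = (-0.00644,+0.15976,+0.98714); SVD([r₁ r₂ r₃]) → R = UVᵀ:
  R  [+0.90715 +0.42076 -0.00644]
  R  [-0.41443 +0.89595 +0.15976]
  R  [+0.07299 -0.14225 +0.98714]
t = (-0.10303, +0.07306, +0.67012) m
tr R = 2.790237; θ = arccos((tr R − 1)/2) = 0.462100 rad = 26.476°
axis k = ((R−Rᵀ)₃₂, (R−Rᵀ)₁₃, (R−Rᵀ)₂₁) / (2 sinθ) = (-0.338707, -0.089073, -0.936666)
rvec = θ·k = (-0.156516, -0.041161, -0.432833)

rvec=(-0.1565, -0.0412, -0.4328) tvec=(-0.1030, 0.0731, 0.6701)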